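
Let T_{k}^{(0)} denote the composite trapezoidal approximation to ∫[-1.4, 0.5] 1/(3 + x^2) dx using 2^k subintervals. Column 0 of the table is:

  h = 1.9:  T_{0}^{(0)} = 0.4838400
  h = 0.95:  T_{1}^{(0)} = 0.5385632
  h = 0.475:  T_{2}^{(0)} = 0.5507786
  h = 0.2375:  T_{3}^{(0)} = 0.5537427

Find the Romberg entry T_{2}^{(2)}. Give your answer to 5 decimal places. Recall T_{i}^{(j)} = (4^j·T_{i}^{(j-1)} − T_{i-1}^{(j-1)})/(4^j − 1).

0.55472

Richardson extrapolation on the trapezoidal column (denominator 4−1=3):
T_{1}^{(1)} = 0.5385632 + (0.5385632 − 0.4838400)/3 = 0.5568043
T_{2}^{(1)} = (4·0.5507786 − 0.5385632) / 3 = 0.5548504
T_{2}^{(2)} = (16·0.5548504 − 0.5568043) / 15 = 0.5547201
(Column j=1 coincides with Simpson's rule on the same nodes.)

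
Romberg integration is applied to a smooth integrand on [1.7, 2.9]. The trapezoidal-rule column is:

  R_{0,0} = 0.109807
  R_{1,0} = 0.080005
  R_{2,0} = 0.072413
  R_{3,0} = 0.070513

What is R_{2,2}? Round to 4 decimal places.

0.0699

Richardson extrapolation on the trapezoidal column (denominator 4−1=3):
R_{1,1} = (4·0.080005 − 0.109807) / 3 = 0.070071
R_{2,1} = (4·0.072413 − 0.080005) / 3 = 0.069882
R_{2,2} = 0.069882 + (0.069882 − 0.070071)/15 = 0.069869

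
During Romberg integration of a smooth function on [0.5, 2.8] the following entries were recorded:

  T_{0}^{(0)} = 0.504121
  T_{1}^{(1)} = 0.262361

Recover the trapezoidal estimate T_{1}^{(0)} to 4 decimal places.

From T_{1}^{(1)} = (4·T_{1}^{(0)} − T_{0}^{(0)})/3, solve for T_{1}^{(0)}:
4·T_{1}^{(0)} = 3·0.262361 + 0.504121 = 1.291204
T_{1}^{(0)} = 0.322801

0.3228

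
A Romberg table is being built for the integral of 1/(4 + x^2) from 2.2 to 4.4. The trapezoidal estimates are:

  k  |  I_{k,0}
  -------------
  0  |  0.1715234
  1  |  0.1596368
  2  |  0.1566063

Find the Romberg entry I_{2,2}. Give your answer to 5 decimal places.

I_{1,1} = 0.1596368 + (0.1596368 − 0.1715234)/3 = 0.1556746
I_{2,1} = 0.1566063 + (0.1566063 − 0.1596368)/3 = 0.1555961
I_{2,2} = 0.1555961 + (0.1555961 − 0.1556746)/15 = 0.1555909

0.15559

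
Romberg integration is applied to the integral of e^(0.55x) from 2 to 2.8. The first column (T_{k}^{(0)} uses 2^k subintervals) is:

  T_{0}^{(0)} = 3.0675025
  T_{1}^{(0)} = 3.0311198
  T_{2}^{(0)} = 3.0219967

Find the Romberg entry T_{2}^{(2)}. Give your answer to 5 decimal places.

3.01895

Richardson extrapolation on the trapezoidal column (denominator 4−1=3):
T_{1}^{(1)} = (4·3.0311198 − 3.0675025) / 3 = 3.0189922
T_{2}^{(1)} = (4·3.0219967 − 3.0311198) / 3 = 3.0189557
T_{2}^{(2)} = (16·3.0189557 − 3.0189922) / 15 = 3.0189533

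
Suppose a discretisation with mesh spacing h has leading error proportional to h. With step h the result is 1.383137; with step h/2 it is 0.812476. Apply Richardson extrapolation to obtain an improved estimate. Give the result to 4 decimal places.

The leading error scales as h; refining by a factor of 2 reduces it by 2^1 = 2.
Extrapolated value = (2·A(h/2) − A(h)) / (2 − 1)
= (2·0.812476 − 1.383137) / 1
= 0.241815 / 1 = 0.241815

0.2418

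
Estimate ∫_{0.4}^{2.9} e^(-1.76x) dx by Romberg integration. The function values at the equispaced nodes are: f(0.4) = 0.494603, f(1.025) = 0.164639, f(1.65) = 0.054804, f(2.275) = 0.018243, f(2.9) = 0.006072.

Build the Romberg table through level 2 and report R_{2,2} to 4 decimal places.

0.2782

R_{0,0} (trapezoid, 1 panel, h=2.5000): 0.625844
R_{1,0} (trapezoid, 2 panels, h=1.2500): 0.381427
R_{2,0} (trapezoid, 4 panels, h=0.6250): 0.305015
R_{1,1} = 0.381427 + (0.381427 − 0.625844)/3 = 0.299955
R_{2,1} = 0.305015 + (0.305015 − 0.381427)/3 = 0.279544
R_{2,2} = 0.279544 + (0.279544 − 0.299955)/15 = 0.278183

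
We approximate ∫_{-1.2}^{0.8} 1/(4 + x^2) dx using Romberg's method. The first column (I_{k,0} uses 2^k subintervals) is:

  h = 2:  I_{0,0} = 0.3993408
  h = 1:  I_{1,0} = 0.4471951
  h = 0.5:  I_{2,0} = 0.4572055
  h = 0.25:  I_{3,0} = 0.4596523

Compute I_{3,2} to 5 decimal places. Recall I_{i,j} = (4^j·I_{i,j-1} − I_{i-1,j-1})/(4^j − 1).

0.46046

Richardson extrapolation on the trapezoidal column (denominator 4−1=3):
I_{2,1} = 0.4572055 + (0.4572055 − 0.4471951)/3 = 0.4605423
I_{3,1} = 0.4596523 + (0.4596523 − 0.4572055)/3 = 0.4604679
I_{3,2} = 0.4604679 + (0.4604679 − 0.4605423)/15 = 0.4604629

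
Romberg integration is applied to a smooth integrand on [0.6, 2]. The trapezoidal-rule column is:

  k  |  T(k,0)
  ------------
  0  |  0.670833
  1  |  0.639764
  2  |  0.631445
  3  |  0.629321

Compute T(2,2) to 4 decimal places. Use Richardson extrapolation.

0.6286

T(1,1) = 0.639764 + (0.639764 − 0.670833)/3 = 0.629408
T(2,1) = 0.631445 + (0.631445 − 0.639764)/3 = 0.628672
T(2,2) = 0.628672 + (0.628672 − 0.629408)/15 = 0.628623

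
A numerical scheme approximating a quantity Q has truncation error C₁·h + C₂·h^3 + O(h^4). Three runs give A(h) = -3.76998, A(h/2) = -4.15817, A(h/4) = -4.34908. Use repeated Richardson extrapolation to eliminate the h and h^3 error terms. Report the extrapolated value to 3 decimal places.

First eliminate the h term (factor 2^1 = 2):
  B₁ = (2·(-4.15817) − (-3.76998))/1 = -4.54636
  B₂ = (2·(-4.34908) − (-4.15817))/1 = -4.53999
Then eliminate the h^3 term (factor 2^3 = 8):
  (8·(-4.53999) − (-4.54636))/7 = -4.53908

-4.539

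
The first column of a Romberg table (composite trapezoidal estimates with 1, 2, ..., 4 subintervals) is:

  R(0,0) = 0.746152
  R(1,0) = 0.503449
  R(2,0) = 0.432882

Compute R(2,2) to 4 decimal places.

0.4085

R(1,1) = (4·0.503449 − 0.746152) / 3 = 0.422548
R(2,1) = 0.432882 + (0.432882 − 0.503449)/3 = 0.409360
R(2,2) = 0.409360 + (0.409360 − 0.422548)/15 = 0.408481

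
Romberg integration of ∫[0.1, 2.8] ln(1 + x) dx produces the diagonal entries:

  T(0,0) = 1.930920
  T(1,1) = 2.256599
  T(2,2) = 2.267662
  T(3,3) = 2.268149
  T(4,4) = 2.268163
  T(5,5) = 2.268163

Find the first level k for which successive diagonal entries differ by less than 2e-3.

|T(1,1) − T(0,0)| = 0.325679 ≥ 2e-3
|T(2,2) − T(1,1)| = 0.011063 ≥ 2e-3
|T(3,3) − T(2,2)| = 0.000487 < 2e-3

k = 3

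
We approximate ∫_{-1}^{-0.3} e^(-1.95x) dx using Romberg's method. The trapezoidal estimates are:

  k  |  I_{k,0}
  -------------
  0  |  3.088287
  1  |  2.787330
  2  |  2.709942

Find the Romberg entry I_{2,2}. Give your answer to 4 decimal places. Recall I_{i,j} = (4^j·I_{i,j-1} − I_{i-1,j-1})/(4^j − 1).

Richardson extrapolation on the trapezoidal column (denominator 4−1=3):
I_{1,1} = 2.787330 + (2.787330 − 3.088287)/3 = 2.687011
I_{2,1} = 2.709942 + (2.709942 − 2.787330)/3 = 2.684146
I_{2,2} = (16·2.684146 − 2.687011) / 15 = 2.683955

2.6840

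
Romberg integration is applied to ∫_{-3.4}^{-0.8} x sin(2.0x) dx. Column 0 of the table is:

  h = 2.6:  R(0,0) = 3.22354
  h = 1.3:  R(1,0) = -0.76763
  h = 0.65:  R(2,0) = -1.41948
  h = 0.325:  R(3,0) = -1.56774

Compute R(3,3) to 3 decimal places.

-1.616

Richardson extrapolation on the trapezoidal column (denominator 4−1=3):
R(1,1) = -0.76763 + (-0.76763 − 3.22354)/3 = -2.09802
R(2,1) = (4·(-1.41948) − (-0.76763)) / 3 = -1.63676
R(3,1) = -1.56774 + (-1.56774 − (-1.41948))/3 = -1.61716
R(2,2) = (16·(-1.63676) − (-2.09802)) / 15 = -1.60601
R(3,2) = (16·(-1.61716) − (-1.63676)) / 15 = -1.61585
R(3,3) = -1.61585 + (-1.61585 − (-1.60601))/63 = -1.61601
(Column j=1 coincides with Simpson's rule on the same nodes.)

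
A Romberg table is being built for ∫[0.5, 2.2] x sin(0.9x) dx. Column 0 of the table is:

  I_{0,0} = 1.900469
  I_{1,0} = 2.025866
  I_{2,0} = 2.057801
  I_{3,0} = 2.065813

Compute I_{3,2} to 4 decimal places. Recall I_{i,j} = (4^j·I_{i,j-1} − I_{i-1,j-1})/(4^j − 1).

I_{2,1} = 2.057801 + (2.057801 − 2.025866)/3 = 2.068446
I_{3,1} = (4·2.065813 − 2.057801) / 3 = 2.068484
I_{3,2} = (16·2.068484 − 2.068446) / 15 = 2.068487
(Column j=1 coincides with Simpson's rule on the same nodes.)

2.0685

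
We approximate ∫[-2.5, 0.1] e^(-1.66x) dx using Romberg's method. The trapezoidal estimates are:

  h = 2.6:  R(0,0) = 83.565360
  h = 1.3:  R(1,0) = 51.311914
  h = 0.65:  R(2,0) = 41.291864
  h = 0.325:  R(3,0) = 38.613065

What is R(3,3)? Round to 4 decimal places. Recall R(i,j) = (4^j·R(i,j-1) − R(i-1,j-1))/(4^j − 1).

Richardson extrapolation on the trapezoidal column (denominator 4−1=3):
R(1,1) = (4·51.311914 − 83.565360) / 3 = 40.560765
R(2,1) = (4·41.291864 − 51.311914) / 3 = 37.951847
R(3,1) = (4·38.613065 − 41.291864) / 3 = 37.720132
R(2,2) = (16·37.951847 − 40.560765) / 15 = 37.777919
R(3,2) = (16·37.720132 − 37.951847) / 15 = 37.704684
R(3,3) = 37.704684 + (37.704684 − 37.777919)/63 = 37.703522
(Column j=1 coincides with Simpson's rule on the same nodes.)

37.7035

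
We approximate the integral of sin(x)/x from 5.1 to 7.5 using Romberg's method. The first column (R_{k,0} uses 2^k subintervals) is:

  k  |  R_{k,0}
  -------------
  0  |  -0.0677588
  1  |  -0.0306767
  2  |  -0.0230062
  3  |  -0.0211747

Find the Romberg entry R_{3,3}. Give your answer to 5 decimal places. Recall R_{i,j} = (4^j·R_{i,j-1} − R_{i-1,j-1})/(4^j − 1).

R_{1,1} = -0.0306767 + (-0.0306767 − (-0.0677588))/3 = -0.0183160
R_{2,1} = -0.0230062 + (-0.0230062 − (-0.0306767))/3 = -0.0204494
R_{3,1} = (4·(-0.0211747) − (-0.0230062)) / 3 = -0.0205642
R_{2,2} = -0.0204494 + (-0.0204494 − (-0.0183160))/15 = -0.0205916
R_{3,2} = -0.0205642 + (-0.0205642 − (-0.0204494))/15 = -0.0205719
R_{3,3} = -0.0205719 + (-0.0205719 − (-0.0205916))/63 = -0.0205716

-0.02057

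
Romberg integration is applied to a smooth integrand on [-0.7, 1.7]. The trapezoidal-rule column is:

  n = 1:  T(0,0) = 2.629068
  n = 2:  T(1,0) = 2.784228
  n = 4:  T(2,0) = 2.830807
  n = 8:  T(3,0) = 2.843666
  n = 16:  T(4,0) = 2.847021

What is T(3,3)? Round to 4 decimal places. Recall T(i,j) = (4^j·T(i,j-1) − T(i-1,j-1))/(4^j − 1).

2.8481

T(1,1) = (4·2.784228 − 2.629068) / 3 = 2.835948
T(2,1) = (4·2.830807 − 2.784228) / 3 = 2.846333
T(3,1) = 2.843666 + (2.843666 − 2.830807)/3 = 2.847952
T(2,2) = (16·2.846333 − 2.835948) / 15 = 2.847025
T(3,2) = 2.847952 + (2.847952 − 2.846333)/15 = 2.848060
T(3,3) = 2.848060 + (2.848060 − 2.847025)/63 = 2.848076
(Column j=1 coincides with Simpson's rule on the same nodes.)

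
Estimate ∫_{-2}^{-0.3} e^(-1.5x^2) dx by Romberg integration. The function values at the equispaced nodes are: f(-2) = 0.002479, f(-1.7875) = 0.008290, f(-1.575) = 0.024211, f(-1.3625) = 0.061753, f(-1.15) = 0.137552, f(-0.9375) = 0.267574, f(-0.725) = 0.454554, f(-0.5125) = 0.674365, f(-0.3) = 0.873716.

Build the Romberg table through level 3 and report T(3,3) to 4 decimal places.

0.4362

T(0,0) (trapezoid, 1 panel, h=1.7000): 0.744766
T(1,0) (trapezoid, 2 panels, h=0.8500): 0.489302
T(2,0) (trapezoid, 4 panels, h=0.4250): 0.448126
T(3,0) (trapezoid, 8 panels, h=0.2125): 0.439109
T(1,1) = 0.489302 + (0.489302 − 0.744766)/3 = 0.404147
T(2,1) = 0.448126 + (0.448126 − 0.489302)/3 = 0.434401
T(3,1) = 0.439109 + (0.439109 − 0.448126)/3 = 0.436103
T(2,2) = 0.434401 + (0.434401 − 0.404147)/15 = 0.436418
T(3,2) = 0.436103 + (0.436103 − 0.434401)/15 = 0.436216
T(3,3) = 0.436216 + (0.436216 − 0.436418)/63 = 0.436213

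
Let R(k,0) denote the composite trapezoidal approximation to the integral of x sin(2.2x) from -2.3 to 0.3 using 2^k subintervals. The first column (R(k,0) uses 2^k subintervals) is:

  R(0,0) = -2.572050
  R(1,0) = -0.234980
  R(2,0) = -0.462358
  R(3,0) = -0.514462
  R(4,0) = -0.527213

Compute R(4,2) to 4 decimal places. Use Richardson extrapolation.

R(3,1) = -0.514462 + (-0.514462 − (-0.462358))/3 = -0.531830
R(4,1) = -0.527213 + (-0.527213 − (-0.514462))/3 = -0.531463
R(4,2) = -0.531463 + (-0.531463 − (-0.531830))/15 = -0.531439

-0.5314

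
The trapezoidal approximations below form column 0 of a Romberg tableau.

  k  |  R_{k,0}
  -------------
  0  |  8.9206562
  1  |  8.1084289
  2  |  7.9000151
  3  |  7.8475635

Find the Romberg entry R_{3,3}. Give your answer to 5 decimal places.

Richardson extrapolation on the trapezoidal column (denominator 4−1=3):
R_{1,1} = 8.1084289 + (8.1084289 − 8.9206562)/3 = 7.8376865
R_{2,1} = (4·7.9000151 − 8.1084289) / 3 = 7.8305438
R_{3,1} = 7.8475635 + (7.8475635 − 7.9000151)/3 = 7.8300796
R_{2,2} = (16·7.8305438 − 7.8376865) / 15 = 7.8300676
R_{3,2} = 7.8300796 + (7.8300796 − 7.8305438)/15 = 7.8300487
R_{3,3} = (64·7.8300487 − 7.8300676) / 63 = 7.8300484

7.83005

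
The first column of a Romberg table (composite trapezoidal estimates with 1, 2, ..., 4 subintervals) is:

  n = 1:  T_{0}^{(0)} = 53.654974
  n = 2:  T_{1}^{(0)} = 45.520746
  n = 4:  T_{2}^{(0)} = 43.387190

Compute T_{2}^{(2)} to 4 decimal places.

Richardson extrapolation on the trapezoidal column (denominator 4−1=3):
T_{1}^{(1)} = 45.520746 + (45.520746 − 53.654974)/3 = 42.809337
T_{2}^{(1)} = (4·43.387190 − 45.520746) / 3 = 42.676005
T_{2}^{(2)} = (16·42.676005 − 42.809337) / 15 = 42.667116

42.6671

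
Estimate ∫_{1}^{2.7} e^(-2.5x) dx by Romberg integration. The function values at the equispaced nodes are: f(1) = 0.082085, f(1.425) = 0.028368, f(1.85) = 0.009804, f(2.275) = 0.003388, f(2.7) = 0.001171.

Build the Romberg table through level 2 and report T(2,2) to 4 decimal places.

0.0324

T(0,0) (trapezoid, 1 panel, h=1.7000): 0.070768
T(1,0) (trapezoid, 2 panels, h=0.8500): 0.043717
T(2,0) (trapezoid, 4 panels, h=0.4250): 0.035355
T(1,1) = 0.043717 + (0.043717 − 0.070768)/3 = 0.034700
T(2,1) = 0.035355 + (0.035355 − 0.043717)/3 = 0.032568
T(2,2) = 0.032568 + (0.032568 − 0.034700)/15 = 0.032426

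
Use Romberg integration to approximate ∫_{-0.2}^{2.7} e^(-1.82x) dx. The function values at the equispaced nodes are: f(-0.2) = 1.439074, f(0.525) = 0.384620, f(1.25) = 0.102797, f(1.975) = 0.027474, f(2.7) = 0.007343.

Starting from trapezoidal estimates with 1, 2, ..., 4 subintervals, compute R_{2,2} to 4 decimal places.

R_{0,0} (trapezoid, 1 panel, h=2.9000): 2.097305
R_{1,0} (trapezoid, 2 panels, h=1.4500): 1.197708
R_{2,0} (trapezoid, 4 panels, h=0.7250): 0.897622
R_{1,1} = 1.197708 + (1.197708 − 2.097305)/3 = 0.897842
R_{2,1} = 0.897622 + (0.897622 − 1.197708)/3 = 0.797593
R_{2,2} = 0.797593 + (0.797593 − 0.897842)/15 = 0.790910

0.7909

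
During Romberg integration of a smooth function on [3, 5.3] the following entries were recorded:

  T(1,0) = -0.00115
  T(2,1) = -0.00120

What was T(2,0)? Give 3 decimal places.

From T(2,1) = (4·T(2,0) − T(1,0))/3, solve for T(2,0):
4·T(2,0) = 3·(-0.00120) + (-0.00115) = -0.00475
T(2,0) = -0.00119

-0.001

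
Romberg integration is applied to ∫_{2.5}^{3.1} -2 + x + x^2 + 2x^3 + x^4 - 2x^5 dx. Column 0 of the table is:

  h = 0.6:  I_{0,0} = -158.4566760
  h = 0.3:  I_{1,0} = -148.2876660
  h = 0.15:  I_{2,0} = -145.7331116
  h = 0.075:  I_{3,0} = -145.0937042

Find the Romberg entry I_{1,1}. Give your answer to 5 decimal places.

Richardson extrapolation on the trapezoidal column (denominator 4−1=3):
I_{1,1} = (4·(-148.2876660) − (-158.4566760)) / 3 = -144.8979960
(Column j=1 coincides with Simpson's rule on the same nodes.)

-144.89800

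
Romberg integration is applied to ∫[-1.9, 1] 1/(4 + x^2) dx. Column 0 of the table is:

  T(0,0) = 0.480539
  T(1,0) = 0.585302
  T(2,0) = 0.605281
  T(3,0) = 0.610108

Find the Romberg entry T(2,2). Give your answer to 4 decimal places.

0.6114

T(1,1) = (4·0.585302 − 0.480539) / 3 = 0.620223
T(2,1) = 0.605281 + (0.605281 − 0.585302)/3 = 0.611941
T(2,2) = (16·0.611941 − 0.620223) / 15 = 0.611389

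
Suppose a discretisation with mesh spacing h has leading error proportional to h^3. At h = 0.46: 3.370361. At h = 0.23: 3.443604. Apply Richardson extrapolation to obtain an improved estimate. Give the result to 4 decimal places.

3.4541

Extrapolated value = (8·A(h/2) − A(h)) / (8 − 1)
= (8·3.443604 − 3.370361) / 7
= 24.178471 / 7 = 3.454067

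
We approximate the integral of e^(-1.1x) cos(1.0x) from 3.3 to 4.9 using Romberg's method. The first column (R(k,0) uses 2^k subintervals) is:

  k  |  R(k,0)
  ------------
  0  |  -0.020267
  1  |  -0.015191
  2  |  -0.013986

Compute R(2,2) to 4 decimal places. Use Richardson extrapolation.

Richardson extrapolation on the trapezoidal column (denominator 4−1=3):
R(1,1) = -0.015191 + (-0.015191 − (-0.020267))/3 = -0.013499
R(2,1) = -0.013986 + (-0.013986 − (-0.015191))/3 = -0.013584
R(2,2) = -0.013584 + (-0.013584 − (-0.013499))/15 = -0.013590

-0.0136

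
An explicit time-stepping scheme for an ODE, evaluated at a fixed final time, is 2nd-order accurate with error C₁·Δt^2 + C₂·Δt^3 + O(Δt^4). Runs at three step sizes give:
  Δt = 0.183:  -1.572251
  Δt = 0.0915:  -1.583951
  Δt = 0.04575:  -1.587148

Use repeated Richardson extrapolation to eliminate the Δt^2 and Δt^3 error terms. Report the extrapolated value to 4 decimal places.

-1.5883

First eliminate the Δt^2 term (factor 2^2 = 4):
  B₁ = (4·(-1.583951) − (-1.572251))/3 = -1.587851
  B₂ = (4·(-1.587148) − (-1.583951))/3 = -1.588214
Then eliminate the Δt^3 term (factor 2^3 = 8):
  (8·(-1.588214) − (-1.587851))/7 = -1.588266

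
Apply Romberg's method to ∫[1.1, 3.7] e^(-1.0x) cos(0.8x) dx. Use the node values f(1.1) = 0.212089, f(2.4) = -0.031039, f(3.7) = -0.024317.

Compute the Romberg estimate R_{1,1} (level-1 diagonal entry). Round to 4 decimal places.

0.0276

R_{0,0} (trapezoid, 1 panel, h=2.6000): 0.244104
R_{1,0} (trapezoid, 2 panels, h=1.3000): 0.081701
R_{1,1} = 0.081701 + (0.081701 − 0.244104)/3 = 0.027567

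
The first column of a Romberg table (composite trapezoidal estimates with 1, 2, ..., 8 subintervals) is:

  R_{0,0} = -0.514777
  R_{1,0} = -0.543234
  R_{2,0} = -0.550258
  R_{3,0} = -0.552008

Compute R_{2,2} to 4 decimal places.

-0.5526

Richardson extrapolation on the trapezoidal column (denominator 4−1=3):
R_{1,1} = -0.543234 + (-0.543234 − (-0.514777))/3 = -0.552720
R_{2,1} = (4·(-0.550258) − (-0.543234)) / 3 = -0.552599
R_{2,2} = (16·(-0.552599) − (-0.552720)) / 15 = -0.552591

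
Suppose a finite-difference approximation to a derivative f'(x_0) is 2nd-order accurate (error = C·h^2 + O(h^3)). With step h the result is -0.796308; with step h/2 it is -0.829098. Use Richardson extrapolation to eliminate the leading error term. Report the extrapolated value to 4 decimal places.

Extrapolated value = (4·A(h/2) − A(h)) / (4 − 1)
= (4·(-0.829098) − (-0.796308)) / 3
= -2.520084 / 3 = -0.840028

-0.8400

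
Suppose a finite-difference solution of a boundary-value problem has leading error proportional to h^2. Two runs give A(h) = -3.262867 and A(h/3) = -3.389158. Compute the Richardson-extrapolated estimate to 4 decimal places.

Extrapolated value = (9·A(h/3) − A(h)) / (9 − 1)
= (9·(-3.389158) − (-3.262867)) / 8
= -27.239555 / 8 = -3.404944

-3.4049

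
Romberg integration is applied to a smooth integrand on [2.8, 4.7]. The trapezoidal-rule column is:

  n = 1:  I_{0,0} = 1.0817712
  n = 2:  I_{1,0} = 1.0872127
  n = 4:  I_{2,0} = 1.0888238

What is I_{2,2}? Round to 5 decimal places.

Richardson extrapolation on the trapezoidal column (denominator 4−1=3):
I_{1,1} = (4·1.0872127 − 1.0817712) / 3 = 1.0890265
I_{2,1} = (4·1.0888238 − 1.0872127) / 3 = 1.0893608
I_{2,2} = (16·1.0893608 − 1.0890265) / 15 = 1.0893831

1.08938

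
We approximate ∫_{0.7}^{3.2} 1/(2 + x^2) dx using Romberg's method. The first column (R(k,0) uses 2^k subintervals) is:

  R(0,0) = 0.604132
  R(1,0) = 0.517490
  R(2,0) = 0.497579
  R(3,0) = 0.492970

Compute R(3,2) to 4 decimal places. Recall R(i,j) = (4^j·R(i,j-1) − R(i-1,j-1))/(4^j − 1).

0.4915

Richardson extrapolation on the trapezoidal column (denominator 4−1=3):
R(2,1) = (4·0.497579 − 0.517490) / 3 = 0.490942
R(3,1) = (4·0.492970 − 0.497579) / 3 = 0.491434
R(3,2) = 0.491434 + (0.491434 − 0.490942)/15 = 0.491467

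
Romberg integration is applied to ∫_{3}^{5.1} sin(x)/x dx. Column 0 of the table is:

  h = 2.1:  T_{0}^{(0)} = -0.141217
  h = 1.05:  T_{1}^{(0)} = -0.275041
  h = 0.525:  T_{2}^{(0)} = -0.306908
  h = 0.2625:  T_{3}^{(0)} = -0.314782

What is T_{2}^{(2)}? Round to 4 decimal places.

Richardson extrapolation on the trapezoidal column (denominator 4−1=3):
T_{1}^{(1)} = -0.275041 + (-0.275041 − (-0.141217))/3 = -0.319649
T_{2}^{(1)} = (4·(-0.306908) − (-0.275041)) / 3 = -0.317530
T_{2}^{(2)} = (16·(-0.317530) − (-0.319649)) / 15 = -0.317389

-0.3174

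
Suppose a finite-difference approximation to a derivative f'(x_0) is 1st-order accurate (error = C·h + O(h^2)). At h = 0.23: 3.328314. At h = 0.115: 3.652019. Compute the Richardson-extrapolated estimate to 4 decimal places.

3.9757

The leading error scales as h; refining by a factor of 2 reduces it by 2^1 = 2.
Extrapolated value = (2·A(h/2) − A(h)) / (2 − 1)
= (2·3.652019 − 3.328314) / 1
= 3.975724 / 1 = 3.975724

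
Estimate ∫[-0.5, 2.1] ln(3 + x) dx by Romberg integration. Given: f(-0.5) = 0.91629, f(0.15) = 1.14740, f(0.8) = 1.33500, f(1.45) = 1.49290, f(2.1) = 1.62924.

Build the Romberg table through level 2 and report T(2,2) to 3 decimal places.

3.418

T(0,0) (trapezoid, 1 panel, h=2.6000): 3.30919
T(1,0) (trapezoid, 2 panels, h=1.3000): 3.39009
T(2,0) (trapezoid, 4 panels, h=0.6500): 3.41124
T(1,1) = 3.39009 + (3.39009 − 3.30919)/3 = 3.41706
T(2,1) = 3.41124 + (3.41124 − 3.39009)/3 = 3.41829
T(2,2) = 3.41829 + (3.41829 − 3.41706)/15 = 3.41837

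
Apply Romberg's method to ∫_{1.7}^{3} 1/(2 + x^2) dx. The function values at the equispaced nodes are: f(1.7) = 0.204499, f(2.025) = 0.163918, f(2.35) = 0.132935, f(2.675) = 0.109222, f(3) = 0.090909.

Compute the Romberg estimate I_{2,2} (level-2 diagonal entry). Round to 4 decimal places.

I_{0,0} (trapezoid, 1 panel, h=1.3000): 0.192015
I_{1,0} (trapezoid, 2 panels, h=0.6500): 0.182415
I_{2,0} (trapezoid, 4 panels, h=0.3250): 0.179978
I_{1,1} = 0.182415 + (0.182415 − 0.192015)/3 = 0.179215
I_{2,1} = 0.179978 + (0.179978 − 0.182415)/3 = 0.179166
I_{2,2} = 0.179166 + (0.179166 − 0.179215)/15 = 0.179163

0.1792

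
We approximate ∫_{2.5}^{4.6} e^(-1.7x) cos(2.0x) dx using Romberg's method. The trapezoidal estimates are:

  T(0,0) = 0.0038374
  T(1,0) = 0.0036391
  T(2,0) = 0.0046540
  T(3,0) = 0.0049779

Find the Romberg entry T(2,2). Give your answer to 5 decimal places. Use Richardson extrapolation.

Richardson extrapolation on the trapezoidal column (denominator 4−1=3):
T(1,1) = (4·0.0036391 − 0.0038374) / 3 = 0.0035730
T(2,1) = (4·0.0046540 − 0.0036391) / 3 = 0.0049923
T(2,2) = (16·0.0049923 − 0.0035730) / 15 = 0.0050869

0.00509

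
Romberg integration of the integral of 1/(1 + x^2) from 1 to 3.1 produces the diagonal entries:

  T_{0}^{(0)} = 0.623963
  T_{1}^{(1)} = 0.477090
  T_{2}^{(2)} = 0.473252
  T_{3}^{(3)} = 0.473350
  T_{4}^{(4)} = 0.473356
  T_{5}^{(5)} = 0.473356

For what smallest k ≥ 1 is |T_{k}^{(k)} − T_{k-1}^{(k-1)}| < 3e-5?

k = 4

|T_{1}^{(1)} − T_{0}^{(0)}| = 0.146873 ≥ 3e-5
|T_{2}^{(2)} − T_{1}^{(1)}| = 0.003838 ≥ 3e-5
|T_{3}^{(3)} − T_{2}^{(2)}| = 0.000098 ≥ 3e-5
|T_{4}^{(4)} − T_{3}^{(3)}| = 0.000006 < 3e-5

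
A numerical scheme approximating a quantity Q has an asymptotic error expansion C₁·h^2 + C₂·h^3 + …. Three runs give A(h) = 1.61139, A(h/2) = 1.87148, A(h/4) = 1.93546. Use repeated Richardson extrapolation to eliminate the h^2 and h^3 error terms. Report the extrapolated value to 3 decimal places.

1.957

First eliminate the h^2 term (factor 2^2 = 4):
  B₁ = (4·1.87148 − 1.61139)/3 = 1.95818
  B₂ = (4·1.93546 − 1.87148)/3 = 1.95679
Then eliminate the h^3 term (factor 2^3 = 8):
  (8·1.95679 − 1.95818)/7 = 1.95659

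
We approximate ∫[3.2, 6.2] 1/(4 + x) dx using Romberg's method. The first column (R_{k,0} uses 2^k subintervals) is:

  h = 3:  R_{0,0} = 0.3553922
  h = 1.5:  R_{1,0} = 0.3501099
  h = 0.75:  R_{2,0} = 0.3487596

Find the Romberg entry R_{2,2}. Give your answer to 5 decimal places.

R_{1,1} = (4·0.3501099 − 0.3553922) / 3 = 0.3483491
R_{2,1} = 0.3487596 + (0.3487596 − 0.3501099)/3 = 0.3483095
R_{2,2} = (16·0.3483095 − 0.3483491) / 15 = 0.3483069
(Column j=1 coincides with Simpson's rule on the same nodes.)

0.34831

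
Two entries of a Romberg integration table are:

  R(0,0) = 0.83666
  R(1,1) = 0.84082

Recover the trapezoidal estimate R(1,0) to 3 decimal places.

0.840

From R(1,1) = (4·R(1,0) − R(0,0))/3, solve for R(1,0):
4·R(1,0) = 3·0.84082 + 0.83666 = 3.35912
R(1,0) = 0.83978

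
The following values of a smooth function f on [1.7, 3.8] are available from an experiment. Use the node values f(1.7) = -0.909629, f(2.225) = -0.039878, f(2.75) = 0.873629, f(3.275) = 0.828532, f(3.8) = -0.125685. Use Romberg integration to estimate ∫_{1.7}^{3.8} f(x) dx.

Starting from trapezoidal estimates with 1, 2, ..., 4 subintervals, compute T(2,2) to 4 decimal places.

T(0,0) (trapezoid, 1 panel, h=2.1000): -1.087080
T(1,0) (trapezoid, 2 panels, h=1.0500): 0.373771
T(2,0) (trapezoid, 4 panels, h=0.5250): 0.600929
T(1,1) = 0.373771 + (0.373771 − (-1.087080))/3 = 0.860721
T(2,1) = 0.600929 + (0.600929 − 0.373771)/3 = 0.676648
T(2,2) = 0.676648 + (0.676648 − 0.860721)/15 = 0.664376

0.6644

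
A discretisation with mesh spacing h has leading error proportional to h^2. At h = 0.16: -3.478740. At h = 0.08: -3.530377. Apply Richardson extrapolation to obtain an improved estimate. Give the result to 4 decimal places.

-3.5476

The leading error scales as h^2; refining by a factor of 2 reduces it by 2^2 = 4.
Extrapolated value = (4·A(h/2) − A(h)) / (4 − 1)
= (4·(-3.530377) − (-3.478740)) / 3
= -10.642768 / 3 = -3.547589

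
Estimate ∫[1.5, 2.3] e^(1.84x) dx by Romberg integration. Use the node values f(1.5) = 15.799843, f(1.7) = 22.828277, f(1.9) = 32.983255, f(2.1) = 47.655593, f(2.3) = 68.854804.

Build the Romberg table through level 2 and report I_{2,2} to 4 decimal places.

28.8344

I_{0,0} (trapezoid, 1 panel, h=0.8000): 33.861859
I_{1,0} (trapezoid, 2 panels, h=0.4000): 30.124231
I_{2,0} (trapezoid, 4 panels, h=0.2000): 29.158890
I_{1,1} = 30.124231 + (30.124231 − 33.861859)/3 = 28.878355
I_{2,1} = 29.158890 + (29.158890 − 30.124231)/3 = 28.837110
I_{2,2} = 28.837110 + (28.837110 − 28.878355)/15 = 28.834360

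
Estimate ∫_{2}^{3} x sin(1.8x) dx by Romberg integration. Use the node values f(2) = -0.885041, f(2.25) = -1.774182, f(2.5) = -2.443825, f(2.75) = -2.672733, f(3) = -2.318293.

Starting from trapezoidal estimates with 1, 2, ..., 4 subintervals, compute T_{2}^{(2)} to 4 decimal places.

-2.1561

T_{0}^{(0)} (trapezoid, 1 panel, h=1.0000): -1.601667
T_{1}^{(0)} (trapezoid, 2 panels, h=0.5000): -2.022746
T_{2}^{(0)} (trapezoid, 4 panels, h=0.2500): -2.123102
T_{1}^{(1)} = -2.022746 + (-2.022746 − (-1.601667))/3 = -2.163106
T_{2}^{(1)} = -2.123102 + (-2.123102 − (-2.022746))/3 = -2.156554
T_{2}^{(2)} = -2.156554 + (-2.156554 − (-2.163106))/15 = -2.156117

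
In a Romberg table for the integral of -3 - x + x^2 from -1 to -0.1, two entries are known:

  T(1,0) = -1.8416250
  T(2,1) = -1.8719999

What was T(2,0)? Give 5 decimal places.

-1.86441

From T(2,1) = (4·T(2,0) − T(1,0))/3, solve for T(2,0):
4·T(2,0) = 3·(-1.8719999) + (-1.8416250) = -7.4576247
T(2,0) = -1.8644062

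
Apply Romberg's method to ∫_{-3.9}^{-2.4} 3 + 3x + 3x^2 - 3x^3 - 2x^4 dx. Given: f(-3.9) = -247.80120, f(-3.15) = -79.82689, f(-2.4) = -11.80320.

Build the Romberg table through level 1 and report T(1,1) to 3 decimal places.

-144.728

T(0,0) (trapezoid, 1 panel, h=1.5000): -194.70330
T(1,0) (trapezoid, 2 panels, h=0.7500): -157.22182
T(1,1) = -157.22182 + (-157.22182 − (-194.70330))/3 = -144.72799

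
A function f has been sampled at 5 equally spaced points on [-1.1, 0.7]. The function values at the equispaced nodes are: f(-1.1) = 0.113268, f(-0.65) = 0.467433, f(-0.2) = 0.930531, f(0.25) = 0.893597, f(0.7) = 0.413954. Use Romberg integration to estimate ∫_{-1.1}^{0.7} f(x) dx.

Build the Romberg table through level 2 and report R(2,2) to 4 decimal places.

1.1682

R(0,0) (trapezoid, 1 panel, h=1.8000): 0.474500
R(1,0) (trapezoid, 2 panels, h=0.9000): 1.074728
R(2,0) (trapezoid, 4 panels, h=0.4500): 1.149827
R(1,1) = 1.074728 + (1.074728 − 0.474500)/3 = 1.274804
R(2,1) = 1.149827 + (1.149827 − 1.074728)/3 = 1.174860
R(2,2) = 1.174860 + (1.174860 − 1.274804)/15 = 1.168197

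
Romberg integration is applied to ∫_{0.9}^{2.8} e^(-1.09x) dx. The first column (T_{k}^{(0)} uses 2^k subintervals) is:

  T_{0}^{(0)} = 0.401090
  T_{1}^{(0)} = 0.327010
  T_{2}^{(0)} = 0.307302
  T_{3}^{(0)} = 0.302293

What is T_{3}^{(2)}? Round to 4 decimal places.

Richardson extrapolation on the trapezoidal column (denominator 4−1=3):
T_{2}^{(1)} = (4·0.307302 − 0.327010) / 3 = 0.300733
T_{3}^{(1)} = (4·0.302293 − 0.307302) / 3 = 0.300623
T_{3}^{(2)} = (16·0.300623 − 0.300733) / 15 = 0.300616

0.3006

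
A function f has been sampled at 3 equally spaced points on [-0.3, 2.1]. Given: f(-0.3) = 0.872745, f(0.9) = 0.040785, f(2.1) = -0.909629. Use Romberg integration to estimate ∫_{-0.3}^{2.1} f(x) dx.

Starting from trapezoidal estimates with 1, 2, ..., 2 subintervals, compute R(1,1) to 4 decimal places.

0.0505

R(0,0) (trapezoid, 1 panel, h=2.4000): -0.044261
R(1,0) (trapezoid, 2 panels, h=1.2000): 0.026812
R(1,1) = 0.026812 + (0.026812 − (-0.044261))/3 = 0.050503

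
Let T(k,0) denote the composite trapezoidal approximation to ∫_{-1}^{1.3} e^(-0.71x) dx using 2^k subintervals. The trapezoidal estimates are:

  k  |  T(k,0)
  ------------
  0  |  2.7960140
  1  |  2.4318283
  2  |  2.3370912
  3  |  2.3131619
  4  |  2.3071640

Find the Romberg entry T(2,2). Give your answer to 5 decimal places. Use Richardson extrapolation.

2.30518

T(1,1) = 2.4318283 + (2.4318283 − 2.7960140)/3 = 2.3104331
T(2,1) = 2.3370912 + (2.3370912 − 2.4318283)/3 = 2.3055122
T(2,2) = (16·2.3055122 − 2.3104331) / 15 = 2.3051841
(Column j=1 coincides with Simpson's rule on the same nodes.)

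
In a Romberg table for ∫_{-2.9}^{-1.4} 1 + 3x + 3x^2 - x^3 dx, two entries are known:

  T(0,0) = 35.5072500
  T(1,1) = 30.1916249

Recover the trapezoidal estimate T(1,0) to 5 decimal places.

31.52053

From T(1,1) = (4·T(1,0) − T(0,0))/3, solve for T(1,0):
4·T(1,0) = 3·30.1916249 + 35.5072500 = 126.0821247
T(1,0) = 31.5205312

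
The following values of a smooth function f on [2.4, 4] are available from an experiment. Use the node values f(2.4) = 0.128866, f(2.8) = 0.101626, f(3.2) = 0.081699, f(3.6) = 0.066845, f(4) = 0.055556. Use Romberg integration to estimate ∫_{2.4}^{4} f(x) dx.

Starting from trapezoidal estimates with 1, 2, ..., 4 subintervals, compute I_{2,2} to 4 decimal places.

I_{0,0} (trapezoid, 1 panel, h=1.6000): 0.147538
I_{1,0} (trapezoid, 2 panels, h=0.8000): 0.139128
I_{2,0} (trapezoid, 4 panels, h=0.4000): 0.136952
I_{1,1} = 0.139128 + (0.139128 − 0.147538)/3 = 0.136325
I_{2,1} = 0.136952 + (0.136952 − 0.139128)/3 = 0.136227
I_{2,2} = 0.136227 + (0.136227 − 0.136325)/15 = 0.136220

0.1362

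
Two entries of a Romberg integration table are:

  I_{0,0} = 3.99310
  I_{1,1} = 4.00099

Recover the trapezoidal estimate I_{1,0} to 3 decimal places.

3.999

From I_{1,1} = (4·I_{1,0} − I_{0,0})/3, solve for I_{1,0}:
4·I_{1,0} = 3·4.00099 + 3.99310 = 15.99607
I_{1,0} = 3.99902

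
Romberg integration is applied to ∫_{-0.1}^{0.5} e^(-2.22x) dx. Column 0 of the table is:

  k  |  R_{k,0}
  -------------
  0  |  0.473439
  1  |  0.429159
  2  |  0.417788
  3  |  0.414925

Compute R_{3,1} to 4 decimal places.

R_{3,1} = (4·0.414925 − 0.417788) / 3 = 0.413971

0.4140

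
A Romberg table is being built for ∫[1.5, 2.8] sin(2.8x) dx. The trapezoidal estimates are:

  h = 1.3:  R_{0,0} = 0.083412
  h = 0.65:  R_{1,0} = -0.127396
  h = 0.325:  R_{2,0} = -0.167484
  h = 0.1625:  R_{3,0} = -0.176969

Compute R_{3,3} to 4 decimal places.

-0.1801

R_{1,1} = -0.127396 + (-0.127396 − 0.083412)/3 = -0.197665
R_{2,1} = (4·(-0.167484) − (-0.127396)) / 3 = -0.180847
R_{3,1} = -0.176969 + (-0.176969 − (-0.167484))/3 = -0.180131
R_{2,2} = -0.180847 + (-0.180847 − (-0.197665))/15 = -0.179726
R_{3,2} = -0.180131 + (-0.180131 − (-0.180847))/15 = -0.180083
R_{3,3} = (64·(-0.180083) − (-0.179726)) / 63 = -0.180089
(Column j=1 coincides with Simpson's rule on the same nodes.)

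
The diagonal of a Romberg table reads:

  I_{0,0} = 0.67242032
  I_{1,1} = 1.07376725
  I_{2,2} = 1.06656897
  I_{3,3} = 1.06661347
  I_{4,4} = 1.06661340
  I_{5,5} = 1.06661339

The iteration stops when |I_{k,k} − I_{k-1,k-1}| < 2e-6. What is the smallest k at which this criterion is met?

k = 4

|I_{1,1} − I_{0,0}| = 0.40134693 ≥ 2e-6
|I_{2,2} − I_{1,1}| = 0.00719828 ≥ 2e-6
|I_{3,3} − I_{2,2}| = 0.00004450 ≥ 2e-6
|I_{4,4} − I_{3,3}| = 0.00000007 < 2e-6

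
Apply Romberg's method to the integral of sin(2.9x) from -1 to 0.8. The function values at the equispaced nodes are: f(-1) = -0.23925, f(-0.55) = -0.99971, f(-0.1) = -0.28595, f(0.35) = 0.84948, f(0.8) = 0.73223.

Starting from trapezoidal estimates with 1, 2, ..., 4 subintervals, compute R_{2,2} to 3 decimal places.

-0.096

R_{0,0} (trapezoid, 1 panel, h=1.8000): 0.44368
R_{1,0} (trapezoid, 2 panels, h=0.9000): -0.03551
R_{2,0} (trapezoid, 4 panels, h=0.4500): -0.08536
R_{1,1} = -0.03551 + (-0.03551 − 0.44368)/3 = -0.19524
R_{2,1} = -0.08536 + (-0.08536 − (-0.03551))/3 = -0.10198
R_{2,2} = -0.10198 + (-0.10198 − (-0.19524))/15 = -0.09576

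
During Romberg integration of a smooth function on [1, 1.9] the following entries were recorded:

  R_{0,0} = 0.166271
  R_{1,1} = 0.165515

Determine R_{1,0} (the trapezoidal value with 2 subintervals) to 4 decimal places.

From R_{1,1} = (4·R_{1,0} − R_{0,0})/3, solve for R_{1,0}:
4·R_{1,0} = 3·0.165515 + 0.166271 = 0.662816
R_{1,0} = 0.165704

0.1657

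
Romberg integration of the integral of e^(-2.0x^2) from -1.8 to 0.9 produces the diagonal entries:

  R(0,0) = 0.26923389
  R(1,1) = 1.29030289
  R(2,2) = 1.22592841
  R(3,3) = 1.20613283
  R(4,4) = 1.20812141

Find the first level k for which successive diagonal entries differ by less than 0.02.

k = 3

|R(1,1) − R(0,0)| = 1.02106900 ≥ 0.02
|R(2,2) − R(1,1)| = 0.06437448 ≥ 0.02
|R(3,3) − R(2,2)| = 0.01979558 < 0.02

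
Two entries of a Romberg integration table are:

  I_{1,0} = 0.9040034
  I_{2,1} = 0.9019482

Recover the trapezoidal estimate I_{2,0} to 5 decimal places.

0.90246

From I_{2,1} = (4·I_{2,0} − I_{1,0})/3, solve for I_{2,0}:
4·I_{2,0} = 3·0.9019482 + 0.9040034 = 3.6098480
I_{2,0} = 0.9024620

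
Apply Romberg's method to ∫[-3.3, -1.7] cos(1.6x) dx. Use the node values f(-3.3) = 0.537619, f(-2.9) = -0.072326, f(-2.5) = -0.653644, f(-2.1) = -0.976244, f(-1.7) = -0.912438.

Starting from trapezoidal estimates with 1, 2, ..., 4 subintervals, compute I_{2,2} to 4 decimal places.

-0.7826

I_{0,0} (trapezoid, 1 panel, h=1.6000): -0.299855
I_{1,0} (trapezoid, 2 panels, h=0.8000): -0.672843
I_{2,0} (trapezoid, 4 panels, h=0.4000): -0.755849
I_{1,1} = -0.672843 + (-0.672843 − (-0.299855))/3 = -0.797172
I_{2,1} = -0.755849 + (-0.755849 − (-0.672843))/3 = -0.783518
I_{2,2} = -0.783518 + (-0.783518 − (-0.797172))/15 = -0.782608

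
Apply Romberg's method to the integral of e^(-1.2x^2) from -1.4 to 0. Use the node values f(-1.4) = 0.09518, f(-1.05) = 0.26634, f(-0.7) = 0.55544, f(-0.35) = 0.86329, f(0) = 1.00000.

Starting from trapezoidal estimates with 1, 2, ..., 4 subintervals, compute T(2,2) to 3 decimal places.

T(0,0) (trapezoid, 1 panel, h=1.4000): 0.76663
T(1,0) (trapezoid, 2 panels, h=0.7000): 0.77212
T(2,0) (trapezoid, 4 panels, h=0.3500): 0.78143
T(1,1) = 0.77212 + (0.77212 − 0.76663)/3 = 0.77395
T(2,1) = 0.78143 + (0.78143 − 0.77212)/3 = 0.78453
T(2,2) = 0.78453 + (0.78453 − 0.77395)/15 = 0.78524

0.785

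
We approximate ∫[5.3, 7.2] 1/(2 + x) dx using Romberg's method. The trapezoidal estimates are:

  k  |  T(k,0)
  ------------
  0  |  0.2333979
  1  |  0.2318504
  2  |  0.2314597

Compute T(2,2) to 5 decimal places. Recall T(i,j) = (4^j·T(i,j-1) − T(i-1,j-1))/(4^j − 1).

0.23133

Richardson extrapolation on the trapezoidal column (denominator 4−1=3):
T(1,1) = (4·0.2318504 − 0.2333979) / 3 = 0.2313346
T(2,1) = (4·0.2314597 − 0.2318504) / 3 = 0.2313295
T(2,2) = 0.2313295 + (0.2313295 − 0.2313346)/15 = 0.2313292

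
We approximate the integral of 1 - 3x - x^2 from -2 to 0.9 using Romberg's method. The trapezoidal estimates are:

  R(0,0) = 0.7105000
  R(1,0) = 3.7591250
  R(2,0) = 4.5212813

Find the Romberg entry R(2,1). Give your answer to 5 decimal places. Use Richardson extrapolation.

4.77533

R(2,1) = (4·4.5212813 − 3.7591250) / 3 = 4.7753334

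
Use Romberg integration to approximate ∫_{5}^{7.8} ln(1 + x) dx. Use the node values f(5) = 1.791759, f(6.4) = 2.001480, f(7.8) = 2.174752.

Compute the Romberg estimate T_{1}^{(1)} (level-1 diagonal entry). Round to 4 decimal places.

T_{0}^{(0)} (trapezoid, 1 panel, h=2.8000): 5.553115
T_{1}^{(0)} (trapezoid, 2 panels, h=1.4000): 5.578630
T_{1}^{(1)} = 5.578630 + (5.578630 − 5.553115)/3 = 5.587135

5.5871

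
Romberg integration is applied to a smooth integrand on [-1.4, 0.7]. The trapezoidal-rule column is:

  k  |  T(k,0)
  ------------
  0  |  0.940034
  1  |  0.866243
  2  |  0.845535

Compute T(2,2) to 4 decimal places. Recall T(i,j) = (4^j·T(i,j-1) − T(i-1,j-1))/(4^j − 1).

0.8384

T(1,1) = (4·0.866243 − 0.940034) / 3 = 0.841646
T(2,1) = 0.845535 + (0.845535 − 0.866243)/3 = 0.838632
T(2,2) = (16·0.838632 − 0.841646) / 15 = 0.838431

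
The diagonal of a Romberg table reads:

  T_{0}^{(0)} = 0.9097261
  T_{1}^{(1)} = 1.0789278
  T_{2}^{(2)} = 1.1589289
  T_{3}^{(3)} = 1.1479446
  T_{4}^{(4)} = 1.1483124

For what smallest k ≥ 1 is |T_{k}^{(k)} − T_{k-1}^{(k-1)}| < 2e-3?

|T_{1}^{(1)} − T_{0}^{(0)}| = 0.1692017 ≥ 2e-3
|T_{2}^{(2)} − T_{1}^{(1)}| = 0.0800011 ≥ 2e-3
|T_{3}^{(3)} − T_{2}^{(2)}| = 0.0109843 ≥ 2e-3
|T_{4}^{(4)} − T_{3}^{(3)}| = 0.0003678 < 2e-3

k = 4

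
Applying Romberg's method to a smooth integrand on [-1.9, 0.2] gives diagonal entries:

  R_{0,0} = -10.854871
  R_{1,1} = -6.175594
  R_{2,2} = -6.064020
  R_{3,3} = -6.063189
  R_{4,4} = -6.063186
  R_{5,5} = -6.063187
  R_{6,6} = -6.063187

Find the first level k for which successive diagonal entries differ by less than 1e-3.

|R_{1,1} − R_{0,0}| = 4.679277 ≥ 1e-3
|R_{2,2} − R_{1,1}| = 0.111574 ≥ 1e-3
|R_{3,3} − R_{2,2}| = 0.000831 < 1e-3

k = 3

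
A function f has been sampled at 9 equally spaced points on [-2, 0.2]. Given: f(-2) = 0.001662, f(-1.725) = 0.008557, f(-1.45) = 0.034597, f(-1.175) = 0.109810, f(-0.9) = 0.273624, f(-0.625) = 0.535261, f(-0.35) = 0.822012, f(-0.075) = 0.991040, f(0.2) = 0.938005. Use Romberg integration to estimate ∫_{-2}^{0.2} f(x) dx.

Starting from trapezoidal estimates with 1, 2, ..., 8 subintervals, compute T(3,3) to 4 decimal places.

T(0,0) (trapezoid, 1 panel, h=2.2000): 1.033634
T(1,0) (trapezoid, 2 panels, h=1.1000): 0.817803
T(2,0) (trapezoid, 4 panels, h=0.5500): 0.880037
T(3,0) (trapezoid, 8 panels, h=0.2750): 0.892302
T(1,1) = 0.817803 + (0.817803 − 1.033634)/3 = 0.745859
T(2,1) = 0.880037 + (0.880037 − 0.817803)/3 = 0.900782
T(3,1) = 0.892302 + (0.892302 − 0.880037)/3 = 0.896390
T(2,2) = 0.900782 + (0.900782 − 0.745859)/15 = 0.911110
T(3,2) = 0.896390 + (0.896390 − 0.900782)/15 = 0.896097
T(3,3) = 0.896097 + (0.896097 − 0.911110)/63 = 0.895859

0.8959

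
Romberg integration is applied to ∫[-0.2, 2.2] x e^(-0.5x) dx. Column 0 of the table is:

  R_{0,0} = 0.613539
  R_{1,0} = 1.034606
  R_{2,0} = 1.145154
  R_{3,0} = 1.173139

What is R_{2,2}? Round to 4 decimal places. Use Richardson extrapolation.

Richardson extrapolation on the trapezoidal column (denominator 4−1=3):
R_{1,1} = 1.034606 + (1.034606 − 0.613539)/3 = 1.174962
R_{2,1} = 1.145154 + (1.145154 − 1.034606)/3 = 1.182003
R_{2,2} = 1.182003 + (1.182003 − 1.174962)/15 = 1.182472

1.1825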